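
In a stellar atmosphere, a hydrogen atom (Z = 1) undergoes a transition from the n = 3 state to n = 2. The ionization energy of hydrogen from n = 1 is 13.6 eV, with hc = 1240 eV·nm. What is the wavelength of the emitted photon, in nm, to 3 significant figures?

656 nm

ΔE = 13.60 × (1/2² − 1/3²) = 13.60 × 0.1389 = 1.889 eV.
λ = hc/ΔE = 1240 / 1.889 = 656 nm.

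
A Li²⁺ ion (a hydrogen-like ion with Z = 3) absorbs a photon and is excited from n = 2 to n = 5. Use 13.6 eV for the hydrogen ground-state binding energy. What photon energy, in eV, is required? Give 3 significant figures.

25.7 eV

The Bohr energies scale as Z², so for Z = 3: E_n = −122.4/n² eV.
E_5 = −122.4/25 = −4.896 eV and E_2 = −122.4/4 = −30.60 eV.
The photon energy is |E_5 − E_2| = 25.7 eV.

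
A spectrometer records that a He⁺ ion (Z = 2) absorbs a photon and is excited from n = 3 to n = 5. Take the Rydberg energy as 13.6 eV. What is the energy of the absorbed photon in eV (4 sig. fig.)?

The Bohr energies scale as Z², so for Z = 2: E_n = −54.40/n² eV.
E_5 = −54.40/25 = −2.176 eV and E_3 = −54.40/9 = −6.044 eV.
The photon energy is |E_5 − E_3| = 3.868 eV.

3.868 eV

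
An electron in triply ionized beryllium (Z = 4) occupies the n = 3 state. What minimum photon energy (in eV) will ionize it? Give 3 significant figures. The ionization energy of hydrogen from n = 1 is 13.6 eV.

24.2 eV

E_n = −13.6 Z²/n² = −217.6/n² eV for Z = 4.
E_3 = −217.6/9 = −24.2 eV, so ionization (to E = 0) requires 24.2 eV.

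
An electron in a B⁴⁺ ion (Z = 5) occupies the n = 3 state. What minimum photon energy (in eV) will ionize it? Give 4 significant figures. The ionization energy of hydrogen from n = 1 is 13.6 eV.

E_n = −13.6 Z²/n² = −340.0/n² eV for Z = 5.
E_3 = −340.0/9 = −37.78 eV, so ionization (to E = 0) requires 37.78 eV.

37.78 eV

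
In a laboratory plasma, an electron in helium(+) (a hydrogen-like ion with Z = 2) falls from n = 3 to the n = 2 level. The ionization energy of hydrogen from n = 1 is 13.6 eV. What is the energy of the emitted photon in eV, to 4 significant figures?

7.556 eV

The Bohr energies scale as Z², so for Z = 2: E_n = −54.40/n² eV.
E_3 = −54.40/9 = −6.044 eV and E_2 = −54.40/4 = −13.60 eV.
The photon energy is |E_3 − E_2| = 7.556 eV.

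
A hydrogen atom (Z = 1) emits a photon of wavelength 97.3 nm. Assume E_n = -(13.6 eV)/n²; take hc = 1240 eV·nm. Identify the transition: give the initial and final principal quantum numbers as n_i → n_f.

The photon energy is ΔE = hc/λ = 1240 / 97.3 = 12.74 eV.
With Z = 1, ΔE = 13.60 × (1/n_f² − 1/n_i²), so 1/n_f² − 1/n_i² = 0.9371.
Trying n_f = 1 gives 1/n_i² = 0.06293, i.e. n_i ≈ 4; this pair matches.

n_i = 4, n_f = 1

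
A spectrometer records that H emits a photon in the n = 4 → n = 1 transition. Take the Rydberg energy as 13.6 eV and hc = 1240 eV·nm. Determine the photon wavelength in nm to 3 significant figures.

ΔE = 13.60 × (1/1² − 1/4²) = 13.60 × 0.9375 = 12.75 eV.
λ = hc/ΔE = 1240 / 12.75 = 97.3 nm.

97.3 nm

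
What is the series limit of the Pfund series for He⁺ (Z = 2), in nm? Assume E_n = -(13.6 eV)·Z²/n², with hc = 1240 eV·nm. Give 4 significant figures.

569.9 nm

The Pfund series has lower level n_f = 5; the series limit corresponds to n_i → ∞.
ΔE_max = 13.6 × 4 / 5² = 2.176 eV.
λ_min = 1240 / 2.176 = 569.9 nm.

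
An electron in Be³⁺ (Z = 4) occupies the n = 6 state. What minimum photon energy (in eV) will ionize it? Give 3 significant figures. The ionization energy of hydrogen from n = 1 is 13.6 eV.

E_n = −13.6 Z²/n² = −217.6/n² eV for Z = 4.
E_6 = −217.6/36 = −6.04 eV, so ionization (to E = 0) requires 6.04 eV.

6.04 eV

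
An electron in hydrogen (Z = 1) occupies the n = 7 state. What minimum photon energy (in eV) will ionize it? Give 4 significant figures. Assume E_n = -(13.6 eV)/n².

E_7 = −13.60/49 = −0.2776 eV, so ionization (to E = 0) requires 0.2776 eV.

0.2776 eV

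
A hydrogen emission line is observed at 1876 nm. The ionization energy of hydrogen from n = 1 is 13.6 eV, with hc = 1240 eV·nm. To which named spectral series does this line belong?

ΔE = 1240/1876 = 0.6610 eV.
This matches 13.6 × (1/3² − 1/4²), so n_f = 3: the Paschen series.

Paschen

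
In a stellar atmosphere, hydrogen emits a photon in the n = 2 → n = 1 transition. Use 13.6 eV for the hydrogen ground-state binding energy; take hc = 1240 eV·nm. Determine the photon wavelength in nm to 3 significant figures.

122 nm

ΔE = 13.60 × (1/1² − 1/2²) = 13.60 × 0.7500 = 10.20 eV.
λ = hc/ΔE = 1240 / 10.20 = 122 nm.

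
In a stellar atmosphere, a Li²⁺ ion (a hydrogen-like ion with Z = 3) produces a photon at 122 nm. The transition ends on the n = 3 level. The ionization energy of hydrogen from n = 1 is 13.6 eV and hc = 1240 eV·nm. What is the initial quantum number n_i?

The photon energy is ΔE = hc/λ = 1240 / 122 = 10.16 eV.
With Z = 3, ΔE = 122.4 × (1/n_f² − 1/n_i²), so 1/n_f² − 1/n_i² = 0.08304.
With n_f = 3: 1/n_i² = 1/9 − 0.08304 = 0.02807, so n_i ≈ 5.97.

n_i = 6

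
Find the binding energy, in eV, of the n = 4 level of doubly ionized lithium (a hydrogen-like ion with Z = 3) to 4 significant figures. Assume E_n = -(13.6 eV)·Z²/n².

7.650 eV

E_n = −13.6 Z²/n² = −122.4/n² eV for Z = 3.
E_4 = −122.4/16 = −7.650 eV, so ionization (to E = 0) requires 7.650 eV.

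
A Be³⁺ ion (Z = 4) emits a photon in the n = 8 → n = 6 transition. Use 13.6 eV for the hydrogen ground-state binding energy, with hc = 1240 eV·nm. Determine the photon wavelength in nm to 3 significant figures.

469 nm

For Z = 4 the level energies scale as Z², so the effective Rydberg energy is 13.6 × 16 = 217.6 eV.
ΔE = 217.6 × (1/6² − 1/8²) = 217.6 × 0.01215 = 2.644 eV.
λ = hc/ΔE = 1240 / 2.644 = 469 nm.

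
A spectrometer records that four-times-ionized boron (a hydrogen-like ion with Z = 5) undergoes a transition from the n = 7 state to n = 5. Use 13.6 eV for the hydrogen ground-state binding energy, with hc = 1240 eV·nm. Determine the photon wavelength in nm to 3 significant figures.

For Z = 5 the level energies scale as Z², so the effective Rydberg energy is 13.6 × 25 = 340.0 eV.
ΔE = 340.0 × (1/5² − 1/7²) = 340.0 × 0.01959 = 6.661 eV.
λ = hc/ΔE = 1240 / 6.661 = 186 nm.

186 nm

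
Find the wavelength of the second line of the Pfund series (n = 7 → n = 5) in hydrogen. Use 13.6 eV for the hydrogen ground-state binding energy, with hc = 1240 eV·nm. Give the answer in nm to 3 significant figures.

4650 nm

The Pfund series terminates on n_f = 5; the second line has n_i = 5+2 = 7.
ΔE = 13.60 × (1/5² − 1/7²) = 0.2664 eV.
λ = 1240 / 0.2664 = 4650 nm.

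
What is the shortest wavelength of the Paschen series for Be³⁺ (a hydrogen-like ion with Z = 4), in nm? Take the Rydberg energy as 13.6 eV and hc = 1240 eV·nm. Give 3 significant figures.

51.3 nm

The Paschen series has lower level n_f = 3; the series limit corresponds to n_i → ∞.
ΔE_max = 13.6 × 16 / 3² = 24.18 eV.
λ_min = 1240 / 24.18 = 51.3 nm.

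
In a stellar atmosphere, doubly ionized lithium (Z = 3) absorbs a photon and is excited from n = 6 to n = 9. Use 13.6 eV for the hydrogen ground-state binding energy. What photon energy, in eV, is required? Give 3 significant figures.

1.89 eV

The Bohr energies scale as Z², so for Z = 3: E_n = −122.4/n² eV.
E_9 = −122.4/81 = −1.511 eV and E_6 = −122.4/36 = −3.400 eV.
The photon energy is |E_9 − E_6| = 1.89 eV.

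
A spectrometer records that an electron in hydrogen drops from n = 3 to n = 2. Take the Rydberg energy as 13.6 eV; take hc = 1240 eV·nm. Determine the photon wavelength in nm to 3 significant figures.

ΔE = 13.60 × (1/2² − 1/3²) = 13.60 × 0.1389 = 1.889 eV.
λ = hc/ΔE = 1240 / 1.889 = 656 nm.
This line belongs to the Balmer series.

656 nm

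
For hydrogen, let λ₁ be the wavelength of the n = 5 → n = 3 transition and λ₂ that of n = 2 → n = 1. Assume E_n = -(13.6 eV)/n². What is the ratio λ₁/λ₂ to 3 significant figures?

10.5

λ ∝ 1/ΔE ∝ 1/(1/n_f² − 1/n_i²), and the Z² and hc factors cancel in the ratio.
λ₁/λ₂ = (1/1² − 1/2²)/(1/3² − 1/5²) = 0.7500/0.07111 = 10.5.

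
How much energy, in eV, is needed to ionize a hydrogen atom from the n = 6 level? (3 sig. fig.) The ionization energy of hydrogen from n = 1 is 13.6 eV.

0.378 eV

E_6 = −13.60/36 = −0.378 eV, so ionization (to E = 0) requires 0.378 eV.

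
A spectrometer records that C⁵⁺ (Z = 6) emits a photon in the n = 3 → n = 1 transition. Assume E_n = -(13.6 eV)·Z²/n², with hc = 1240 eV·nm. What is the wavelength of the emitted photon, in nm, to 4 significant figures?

For Z = 6 the level energies scale as Z², so the effective Rydberg energy is 13.6 × 36 = 489.6 eV.
ΔE = 489.6 × (1/1² − 1/3²) = 489.6 × 0.8889 = 435.2 eV.
λ = hc/ΔE = 1240 / 435.2 = 2.849 nm.

2.849 nm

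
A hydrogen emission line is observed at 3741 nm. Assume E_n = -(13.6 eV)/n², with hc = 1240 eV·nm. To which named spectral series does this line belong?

ΔE = 1240/3741 = 0.3315 eV.
This matches 13.6 × (1/5² − 1/8²), so n_f = 5: the Pfund series.

Pfund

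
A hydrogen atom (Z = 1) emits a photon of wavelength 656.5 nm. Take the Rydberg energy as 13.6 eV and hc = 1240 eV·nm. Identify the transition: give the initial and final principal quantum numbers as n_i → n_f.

n_i = 3, n_f = 2

The photon energy is ΔE = hc/λ = 1240 / 656.5 = 1.889 eV.
With Z = 1, ΔE = 13.60 × (1/n_f² − 1/n_i²), so 1/n_f² − 1/n_i² = 0.1389.
Trying n_f = 2 gives 1/n_i² = 0.1111, i.e. n_i ≈ 3; this pair matches.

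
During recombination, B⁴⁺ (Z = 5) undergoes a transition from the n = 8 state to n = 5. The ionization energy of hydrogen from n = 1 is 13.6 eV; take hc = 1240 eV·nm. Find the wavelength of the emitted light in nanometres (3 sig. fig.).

150 nm

For Z = 5 the level energies scale as Z², so the effective Rydberg energy is 13.6 × 25 = 340.0 eV.
ΔE = 340.0 × (1/5² − 1/8²) = 340.0 × 0.02438 = 8.288 eV.
λ = hc/ΔE = 1240 / 8.288 = 150 nm.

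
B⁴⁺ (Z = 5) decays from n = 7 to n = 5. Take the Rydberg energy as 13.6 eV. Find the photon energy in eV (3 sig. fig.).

The Bohr energies scale as Z², so for Z = 5: E_n = −340.0/n² eV.
E_7 = −340.0/49 = −6.939 eV and E_5 = −340.0/25 = −13.60 eV.
The photon energy is |E_7 − E_5| = 6.66 eV.

6.66 eV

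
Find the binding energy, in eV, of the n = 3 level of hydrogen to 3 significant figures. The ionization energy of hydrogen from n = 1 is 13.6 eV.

1.51 eV

E_3 = −13.60/9 = −1.51 eV, so ionization (to E = 0) requires 1.51 eV.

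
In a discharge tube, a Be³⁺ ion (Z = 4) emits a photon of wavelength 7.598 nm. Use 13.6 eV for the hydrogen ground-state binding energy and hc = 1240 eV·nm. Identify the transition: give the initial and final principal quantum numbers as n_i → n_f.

n_i = 2, n_f = 1

The photon energy is ΔE = hc/λ = 1240 / 7.598 = 163.2 eV.
With Z = 4, ΔE = 217.6 × (1/n_f² − 1/n_i²), so 1/n_f² − 1/n_i² = 0.7500.
Trying n_f = 1 gives 1/n_i² = 0.2500, i.e. n_i ≈ 2; this pair matches.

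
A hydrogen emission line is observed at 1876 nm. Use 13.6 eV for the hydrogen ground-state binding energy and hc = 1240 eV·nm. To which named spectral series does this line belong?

ΔE = 1240/1876 = 0.6610 eV.
This matches 13.6 × (1/3² − 1/4²), so n_f = 3: the Paschen series.

Paschen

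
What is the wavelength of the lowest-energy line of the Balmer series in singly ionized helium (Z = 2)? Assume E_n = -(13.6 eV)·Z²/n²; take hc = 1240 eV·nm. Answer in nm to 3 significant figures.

The Balmer series terminates on n_f = 2; the first line has n_i = 2+1 = 3.
ΔE = 54.40 × (1/2² − 1/3²) = 7.556 eV.
λ = 1240 / 7.556 = 164 nm.

164 nm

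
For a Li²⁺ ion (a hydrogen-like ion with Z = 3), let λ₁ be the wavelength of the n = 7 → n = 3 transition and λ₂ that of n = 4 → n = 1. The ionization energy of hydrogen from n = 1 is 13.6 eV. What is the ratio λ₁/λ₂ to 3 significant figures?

10.3

λ ∝ 1/ΔE ∝ 1/(1/n_f² − 1/n_i²), and the Z² and hc factors cancel in the ratio.
λ₁/λ₂ = (1/1² − 1/4²)/(1/3² − 1/7²) = 0.9375/0.09070 = 10.3.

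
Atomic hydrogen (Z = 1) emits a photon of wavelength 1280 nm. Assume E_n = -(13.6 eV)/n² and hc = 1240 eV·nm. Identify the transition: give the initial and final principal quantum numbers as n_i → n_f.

The photon energy is ΔE = hc/λ = 1240 / 1280 = 0.9688 eV.
With Z = 1, ΔE = 13.60 × (1/n_f² − 1/n_i²), so 1/n_f² − 1/n_i² = 0.07123.
Trying n_f = 3 gives 1/n_i² = 0.03988, i.e. n_i ≈ 5; this pair matches.

n_i = 5, n_f = 3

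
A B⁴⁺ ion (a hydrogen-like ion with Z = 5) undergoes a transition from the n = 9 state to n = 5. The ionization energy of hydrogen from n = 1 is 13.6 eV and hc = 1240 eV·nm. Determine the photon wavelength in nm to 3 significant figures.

132 nm

For Z = 5 the level energies scale as Z², so the effective Rydberg energy is 13.6 × 25 = 340.0 eV.
ΔE = 340.0 × (1/5² − 1/9²) = 340.0 × 0.02765 = 9.402 eV.
λ = hc/ΔE = 1240 / 9.402 = 132 nm.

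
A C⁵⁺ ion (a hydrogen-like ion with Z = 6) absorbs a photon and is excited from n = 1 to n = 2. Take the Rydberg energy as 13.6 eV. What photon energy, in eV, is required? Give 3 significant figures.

The Bohr energies scale as Z², so for Z = 6: E_n = −489.6/n² eV.
E_2 = −489.6/4 = −122.4 eV and E_1 = −489.6/1 = −489.6 eV.
The photon energy is |E_2 − E_1| = 367 eV.

367 eV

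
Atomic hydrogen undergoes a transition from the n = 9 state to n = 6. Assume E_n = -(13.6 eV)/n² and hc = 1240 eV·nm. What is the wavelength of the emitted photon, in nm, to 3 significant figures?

ΔE = 13.60 × (1/6² − 1/9²) = 13.60 × 0.01543 = 0.2099 eV.
λ = hc/ΔE = 1240 / 0.2099 = 5910 nm.

5910 nm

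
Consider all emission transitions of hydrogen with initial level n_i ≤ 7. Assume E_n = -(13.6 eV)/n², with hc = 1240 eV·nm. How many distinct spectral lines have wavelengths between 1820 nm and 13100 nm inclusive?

Enumerate all n_i → n_f pairs with 1 ≤ n_f < n_i ≤ 7 and compute λ = 1240 / [13.6·1·(1/n_f² − 1/n_i²)].
Lines falling in [1820, 13100] nm: 4→3 (1876 nm), 7→4 (2166 nm), 6→4 (2626 nm), 5→4 (4052 nm), 7→5 (4654 nm), 6→5 (7460 nm), 7→6 (12370 nm).

7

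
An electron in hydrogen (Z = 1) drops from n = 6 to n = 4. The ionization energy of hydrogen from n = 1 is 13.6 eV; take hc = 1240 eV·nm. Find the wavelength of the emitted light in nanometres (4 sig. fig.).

ΔE = 13.60 × (1/4² − 1/6²) = 13.60 × 0.03472 = 0.4722 eV.
λ = hc/ΔE = 1240 / 0.4722 = 2626 nm.
This line belongs to the Brackett series.

2626 nm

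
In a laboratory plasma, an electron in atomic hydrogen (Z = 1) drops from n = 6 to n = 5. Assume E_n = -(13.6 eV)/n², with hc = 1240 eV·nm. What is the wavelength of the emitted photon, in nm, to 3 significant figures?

ΔE = 13.60 × (1/5² − 1/6²) = 13.60 × 0.01222 = 0.1662 eV.
λ = hc/ΔE = 1240 / 0.1662 = 7460 nm.
This line belongs to the Pfund series.

7460 nm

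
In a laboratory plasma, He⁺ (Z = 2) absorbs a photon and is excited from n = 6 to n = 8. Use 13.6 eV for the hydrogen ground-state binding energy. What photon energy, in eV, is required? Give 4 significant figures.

0.6611 eV

The Bohr energies scale as Z², so for Z = 2: E_n = −54.40/n² eV.
E_8 = −54.40/64 = −0.8500 eV and E_6 = −54.40/36 = −1.511 eV.
The photon energy is |E_8 − E_6| = 0.6611 eV.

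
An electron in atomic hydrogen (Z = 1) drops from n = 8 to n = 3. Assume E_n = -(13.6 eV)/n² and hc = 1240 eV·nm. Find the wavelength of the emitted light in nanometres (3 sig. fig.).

ΔE = 13.60 × (1/3² − 1/8²) = 13.60 × 0.09549 = 1.299 eV.
λ = hc/ΔE = 1240 / 1.299 = 955 nm.

955 nm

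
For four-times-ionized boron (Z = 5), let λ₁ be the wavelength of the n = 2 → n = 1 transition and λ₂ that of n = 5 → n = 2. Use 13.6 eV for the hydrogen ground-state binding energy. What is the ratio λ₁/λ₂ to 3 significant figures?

0.280

λ ∝ 1/ΔE ∝ 1/(1/n_f² − 1/n_i²), and the Z² and hc factors cancel in the ratio.
λ₁/λ₂ = (1/2² − 1/5²)/(1/1² − 1/2²) = 0.2100/0.7500 = 0.280.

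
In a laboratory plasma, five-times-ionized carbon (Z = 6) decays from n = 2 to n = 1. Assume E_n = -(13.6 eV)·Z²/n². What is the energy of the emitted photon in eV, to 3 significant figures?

The Bohr energies scale as Z², so for Z = 6: E_n = −489.6/n² eV.
E_2 = −489.6/4 = −122.4 eV and E_1 = −489.6/1 = −489.6 eV.
The photon energy is |E_2 − E_1| = 367 eV.

367 eV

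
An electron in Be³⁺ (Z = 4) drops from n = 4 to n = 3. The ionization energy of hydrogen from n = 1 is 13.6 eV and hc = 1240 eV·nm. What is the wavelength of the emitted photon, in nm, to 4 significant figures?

117.2 nm

For Z = 4 the level energies scale as Z², so the effective Rydberg energy is 13.6 × 16 = 217.6 eV.
ΔE = 217.6 × (1/3² − 1/4²) = 217.6 × 0.04861 = 10.58 eV.
λ = hc/ΔE = 1240 / 10.58 = 117.2 nm.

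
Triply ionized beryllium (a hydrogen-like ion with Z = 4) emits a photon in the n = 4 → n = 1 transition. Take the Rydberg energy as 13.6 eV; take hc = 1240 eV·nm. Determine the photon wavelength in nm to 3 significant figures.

For Z = 4 the level energies scale as Z², so the effective Rydberg energy is 13.6 × 16 = 217.6 eV.
ΔE = 217.6 × (1/1² − 1/4²) = 217.6 × 0.9375 = 204.0 eV.
λ = hc/ΔE = 1240 / 204.0 = 6.08 nm.

6.08 nm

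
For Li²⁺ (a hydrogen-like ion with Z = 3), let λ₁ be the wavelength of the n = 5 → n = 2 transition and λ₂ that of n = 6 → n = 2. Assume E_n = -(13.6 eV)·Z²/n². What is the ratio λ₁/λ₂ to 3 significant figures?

1.06

λ ∝ 1/ΔE ∝ 1/(1/n_f² − 1/n_i²), and the Z² and hc factors cancel in the ratio.
λ₁/λ₂ = (1/2² − 1/6²)/(1/2² − 1/5²) = 0.2222/0.2100 = 1.06.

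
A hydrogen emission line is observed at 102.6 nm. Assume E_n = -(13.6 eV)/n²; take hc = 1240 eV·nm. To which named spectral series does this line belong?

Lyman

ΔE = 1240/102.6 = 12.09 eV.
This matches 13.6 × (1/1² − 1/3²), so n_f = 1: the Lyman series.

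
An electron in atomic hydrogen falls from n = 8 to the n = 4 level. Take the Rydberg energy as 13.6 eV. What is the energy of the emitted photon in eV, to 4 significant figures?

E_8 = −13.60/64 = −0.2125 eV and E_4 = −13.60/16 = −0.8500 eV.
The photon energy is |E_8 − E_4| = 0.6375 eV.

0.6375 eV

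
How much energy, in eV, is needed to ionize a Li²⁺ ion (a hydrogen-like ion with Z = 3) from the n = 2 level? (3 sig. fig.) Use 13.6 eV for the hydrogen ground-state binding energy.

E_n = −13.6 Z²/n² = −122.4/n² eV for Z = 3.
E_2 = −122.4/4 = −30.6 eV, so ionization (to E = 0) requires 30.6 eV.

30.6 eV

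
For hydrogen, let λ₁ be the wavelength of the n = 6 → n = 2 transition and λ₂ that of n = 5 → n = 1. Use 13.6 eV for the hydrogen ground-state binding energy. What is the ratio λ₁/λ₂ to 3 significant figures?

λ ∝ 1/ΔE ∝ 1/(1/n_f² − 1/n_i²), and the Z² and hc factors cancel in the ratio.
λ₁/λ₂ = (1/1² − 1/5²)/(1/2² − 1/6²) = 0.9600/0.2222 = 4.32.

4.32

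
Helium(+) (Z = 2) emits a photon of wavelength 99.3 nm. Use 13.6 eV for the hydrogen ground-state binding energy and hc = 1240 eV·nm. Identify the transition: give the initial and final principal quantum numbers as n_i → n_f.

n_i = 7, n_f = 2

The photon energy is ΔE = hc/λ = 1240 / 99.3 = 12.49 eV.
With Z = 2, ΔE = 54.40 × (1/n_f² − 1/n_i²), so 1/n_f² − 1/n_i² = 0.2295.
Trying n_f = 2 gives 1/n_i² = 0.02045, i.e. n_i ≈ 7; this pair matches.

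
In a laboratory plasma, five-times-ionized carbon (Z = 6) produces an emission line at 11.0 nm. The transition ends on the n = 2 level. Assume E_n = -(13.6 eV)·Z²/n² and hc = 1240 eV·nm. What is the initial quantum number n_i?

The photon energy is ΔE = hc/λ = 1240 / 11.0 = 112.7 eV.
With Z = 6, ΔE = 489.6 × (1/n_f² − 1/n_i²), so 1/n_f² − 1/n_i² = 0.2302.
With n_f = 2: 1/n_i² = 1/4 − 0.2302 = 0.01976, so n_i ≈ 7.11.

n_i = 7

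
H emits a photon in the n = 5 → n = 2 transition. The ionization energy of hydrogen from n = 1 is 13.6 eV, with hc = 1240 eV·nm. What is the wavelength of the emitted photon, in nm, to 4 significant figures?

434.2 nm

ΔE = 13.60 × (1/2² − 1/5²) = 13.60 × 0.2100 = 2.856 eV.
λ = hc/ΔE = 1240 / 2.856 = 434.2 nm.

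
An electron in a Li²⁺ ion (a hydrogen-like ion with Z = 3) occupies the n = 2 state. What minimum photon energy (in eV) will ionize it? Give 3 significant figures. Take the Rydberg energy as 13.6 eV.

E_n = −13.6 Z²/n² = −122.4/n² eV for Z = 3.
E_2 = −122.4/4 = −30.6 eV, so ionization (to E = 0) requires 30.6 eV.

30.6 eV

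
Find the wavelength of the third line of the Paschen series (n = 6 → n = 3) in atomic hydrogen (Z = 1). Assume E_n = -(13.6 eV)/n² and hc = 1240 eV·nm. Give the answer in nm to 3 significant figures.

The Paschen series terminates on n_f = 3; the third line has n_i = 3+3 = 6.
ΔE = 13.60 × (1/3² − 1/6²) = 1.133 eV.
λ = 1240 / 1.133 = 1090 nm.

1090 nm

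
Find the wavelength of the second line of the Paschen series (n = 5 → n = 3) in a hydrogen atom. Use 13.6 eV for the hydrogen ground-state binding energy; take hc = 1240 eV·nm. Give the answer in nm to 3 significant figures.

1280 nm

The Paschen series terminates on n_f = 3; the second line has n_i = 3+2 = 5.
ΔE = 13.60 × (1/3² − 1/5²) = 0.9671 eV.
λ = 1240 / 0.9671 = 1280 nm.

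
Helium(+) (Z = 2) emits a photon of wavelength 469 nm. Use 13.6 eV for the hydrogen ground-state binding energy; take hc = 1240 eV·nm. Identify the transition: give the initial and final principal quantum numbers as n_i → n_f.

The photon energy is ΔE = hc/λ = 1240 / 469 = 2.644 eV.
With Z = 2, ΔE = 54.40 × (1/n_f² − 1/n_i²), so 1/n_f² − 1/n_i² = 0.04860.
Trying n_f = 3 gives 1/n_i² = 0.06251, i.e. n_i ≈ 4; this pair matches.

n_i = 4, n_f = 3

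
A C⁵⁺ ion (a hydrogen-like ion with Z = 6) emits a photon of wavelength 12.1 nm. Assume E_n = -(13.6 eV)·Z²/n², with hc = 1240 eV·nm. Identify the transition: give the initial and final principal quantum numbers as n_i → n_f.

The photon energy is ΔE = hc/λ = 1240 / 12.1 = 102.5 eV.
With Z = 6, ΔE = 489.6 × (1/n_f² − 1/n_i²), so 1/n_f² − 1/n_i² = 0.2093.
Trying n_f = 2 gives 1/n_i² = 0.04069, i.e. n_i ≈ 5; this pair matches.

n_i = 5, n_f = 2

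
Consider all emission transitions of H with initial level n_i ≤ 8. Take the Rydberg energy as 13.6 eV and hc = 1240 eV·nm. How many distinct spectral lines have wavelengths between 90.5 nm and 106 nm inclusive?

Enumerate all n_i → n_f pairs with 1 ≤ n_f < n_i ≤ 8 and compute λ = 1240 / [13.6·1·(1/n_f² − 1/n_i²)].
Lines falling in [90.5, 106] nm: 8→1 (92.62 nm), 7→1 (93.08 nm), 6→1 (93.78 nm), 5→1 (94.98 nm), 4→1 (97.25 nm), 3→1 (102.6 nm).

6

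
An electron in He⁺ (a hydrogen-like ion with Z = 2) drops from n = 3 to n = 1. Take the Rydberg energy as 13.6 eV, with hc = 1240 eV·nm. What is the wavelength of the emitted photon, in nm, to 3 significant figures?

For Z = 2 the level energies scale as Z², so the effective Rydberg energy is 13.6 × 4 = 54.40 eV.
ΔE = 54.40 × (1/1² − 1/3²) = 54.40 × 0.8889 = 48.36 eV.
λ = hc/ΔE = 1240 / 48.36 = 25.6 nm.

25.6 nm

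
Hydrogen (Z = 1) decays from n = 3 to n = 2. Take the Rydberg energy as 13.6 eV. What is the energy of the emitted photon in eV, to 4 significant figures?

E_3 = −13.60/9 = −1.511 eV and E_2 = −13.60/4 = −3.400 eV.
The photon energy is |E_3 − E_2| = 1.889 eV.

1.889 eV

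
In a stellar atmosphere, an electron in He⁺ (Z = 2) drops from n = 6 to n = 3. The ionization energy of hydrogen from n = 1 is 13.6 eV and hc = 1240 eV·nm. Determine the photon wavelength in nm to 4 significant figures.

For Z = 2 the level energies scale as Z², so the effective Rydberg energy is 13.6 × 4 = 54.40 eV.
ΔE = 54.40 × (1/3² − 1/6²) = 54.40 × 0.08333 = 4.533 eV.
λ = hc/ΔE = 1240 / 4.533 = 273.5 nm.

273.5 nm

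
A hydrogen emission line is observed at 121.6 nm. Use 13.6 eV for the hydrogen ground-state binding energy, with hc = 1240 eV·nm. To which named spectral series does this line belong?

ΔE = 1240/121.6 = 10.20 eV.
This matches 13.6 × (1/1² − 1/2²), so n_f = 1: the Lyman series.

Lyman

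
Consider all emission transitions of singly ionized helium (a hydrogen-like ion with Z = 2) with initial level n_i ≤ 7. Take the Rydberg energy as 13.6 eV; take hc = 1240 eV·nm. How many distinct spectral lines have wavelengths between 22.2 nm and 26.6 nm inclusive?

5

Enumerate all n_i → n_f pairs with 1 ≤ n_f < n_i ≤ 7 and compute λ = 1240 / [13.6·4·(1/n_f² − 1/n_i²)].
Lines falling in [22.2, 26.6] nm: 7→1 (23.27 nm), 6→1 (23.45 nm), 5→1 (23.74 nm), 4→1 (24.31 nm), 3→1 (25.64 nm).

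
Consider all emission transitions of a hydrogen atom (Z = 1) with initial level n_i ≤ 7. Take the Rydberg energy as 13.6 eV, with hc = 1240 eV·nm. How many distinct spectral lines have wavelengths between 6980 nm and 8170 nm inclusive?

1

Enumerate all n_i → n_f pairs with 1 ≤ n_f < n_i ≤ 7 and compute λ = 1240 / [13.6·1·(1/n_f² − 1/n_i²)].
Lines falling in [6980, 8170] nm: 6→5 (7460 nm).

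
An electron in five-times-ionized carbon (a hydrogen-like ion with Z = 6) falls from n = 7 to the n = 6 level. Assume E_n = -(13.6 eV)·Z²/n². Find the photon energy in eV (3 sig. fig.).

The Bohr energies scale as Z², so for Z = 6: E_n = −489.6/n² eV.
E_7 = −489.6/49 = −9.992 eV and E_6 = −489.6/36 = −13.60 eV.
The photon energy is |E_7 − E_6| = 3.61 eV.

3.61 eV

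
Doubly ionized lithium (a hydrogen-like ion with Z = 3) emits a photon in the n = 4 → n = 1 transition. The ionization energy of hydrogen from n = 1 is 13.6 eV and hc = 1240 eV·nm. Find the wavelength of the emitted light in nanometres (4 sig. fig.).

10.81 nm

For Z = 3 the level energies scale as Z², so the effective Rydberg energy is 13.6 × 9 = 122.4 eV.
ΔE = 122.4 × (1/1² − 1/4²) = 122.4 × 0.9375 = 114.8 eV.
λ = hc/ΔE = 1240 / 114.8 = 10.81 nm.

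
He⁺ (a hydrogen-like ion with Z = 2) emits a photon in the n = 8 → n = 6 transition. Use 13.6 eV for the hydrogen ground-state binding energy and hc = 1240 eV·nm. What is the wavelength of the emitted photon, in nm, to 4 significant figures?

1876 nm

For Z = 2 the level energies scale as Z², so the effective Rydberg energy is 13.6 × 4 = 54.40 eV.
ΔE = 54.40 × (1/6² − 1/8²) = 54.40 × 0.01215 = 0.6611 eV.
λ = hc/ΔE = 1240 / 0.6611 = 1876 nm.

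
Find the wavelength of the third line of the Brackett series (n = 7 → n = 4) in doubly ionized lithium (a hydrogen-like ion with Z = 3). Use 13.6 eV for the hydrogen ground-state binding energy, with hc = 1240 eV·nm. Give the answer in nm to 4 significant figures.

240.7 nm

The Brackett series terminates on n_f = 4; the third line has n_i = 4+3 = 7.
ΔE = 122.4 × (1/4² − 1/7²) = 5.152 eV.
λ = 1240 / 5.152 = 240.7 nm.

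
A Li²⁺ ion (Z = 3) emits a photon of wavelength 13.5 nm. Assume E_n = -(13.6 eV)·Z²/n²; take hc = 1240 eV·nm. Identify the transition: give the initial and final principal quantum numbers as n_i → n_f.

The photon energy is ΔE = hc/λ = 1240 / 13.5 = 91.85 eV.
With Z = 3, ΔE = 122.4 × (1/n_f² − 1/n_i²), so 1/n_f² − 1/n_i² = 0.7504.
Trying n_f = 1 gives 1/n_i² = 0.2496, i.e. n_i ≈ 2; this pair matches.

n_i = 2, n_f = 1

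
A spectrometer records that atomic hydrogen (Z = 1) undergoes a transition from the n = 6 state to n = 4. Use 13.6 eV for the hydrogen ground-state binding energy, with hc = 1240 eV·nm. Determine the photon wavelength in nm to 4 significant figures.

ΔE = 13.60 × (1/4² − 1/6²) = 13.60 × 0.03472 = 0.4722 eV.
λ = hc/ΔE = 1240 / 0.4722 = 2626 nm.
This line belongs to the Brackett series.

2626 nm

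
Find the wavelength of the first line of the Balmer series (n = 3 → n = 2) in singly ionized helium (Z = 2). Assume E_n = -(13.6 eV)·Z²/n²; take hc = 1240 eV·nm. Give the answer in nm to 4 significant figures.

164.1 nm

The Balmer series terminates on n_f = 2; the first line has n_i = 2+1 = 3.
ΔE = 54.40 × (1/2² − 1/3²) = 7.556 eV.
λ = 1240 / 7.556 = 164.1 nm.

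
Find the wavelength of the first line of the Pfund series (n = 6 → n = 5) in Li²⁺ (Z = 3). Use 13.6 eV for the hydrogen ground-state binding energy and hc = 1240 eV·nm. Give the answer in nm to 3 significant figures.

The Pfund series terminates on n_f = 5; the first line has n_i = 5+1 = 6.
ΔE = 122.4 × (1/5² − 1/6²) = 1.496 eV.
λ = 1240 / 1.496 = 829 nm.

829 nm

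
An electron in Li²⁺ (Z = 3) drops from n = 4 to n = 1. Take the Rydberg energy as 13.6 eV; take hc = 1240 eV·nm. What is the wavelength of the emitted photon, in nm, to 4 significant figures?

10.81 nm

For Z = 3 the level energies scale as Z², so the effective Rydberg energy is 13.6 × 9 = 122.4 eV.
ΔE = 122.4 × (1/1² − 1/4²) = 122.4 × 0.9375 = 114.8 eV.
λ = hc/ΔE = 1240 / 114.8 = 10.81 nm.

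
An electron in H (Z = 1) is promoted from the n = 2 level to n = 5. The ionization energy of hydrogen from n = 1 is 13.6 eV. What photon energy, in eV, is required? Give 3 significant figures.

2.86 eV

E_5 = −13.60/25 = −0.5440 eV and E_2 = −13.60/4 = −3.400 eV.
The photon energy is |E_5 − E_2| = 2.86 eV.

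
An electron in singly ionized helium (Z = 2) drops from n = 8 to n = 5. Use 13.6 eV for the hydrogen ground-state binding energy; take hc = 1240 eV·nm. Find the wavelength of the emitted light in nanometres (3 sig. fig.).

935 nm

For Z = 2 the level energies scale as Z², so the effective Rydberg energy is 13.6 × 4 = 54.40 eV.
ΔE = 54.40 × (1/5² − 1/8²) = 54.40 × 0.02438 = 1.326 eV.
λ = hc/ΔE = 1240 / 1.326 = 935 nm.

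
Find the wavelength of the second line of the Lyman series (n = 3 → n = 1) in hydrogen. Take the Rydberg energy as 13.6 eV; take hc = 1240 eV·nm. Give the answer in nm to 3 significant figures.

103 nm

The Lyman series terminates on n_f = 1; the second line has n_i = 1+2 = 3.
ΔE = 13.60 × (1/1² − 1/3²) = 12.09 eV.
λ = 1240 / 12.09 = 103 nm.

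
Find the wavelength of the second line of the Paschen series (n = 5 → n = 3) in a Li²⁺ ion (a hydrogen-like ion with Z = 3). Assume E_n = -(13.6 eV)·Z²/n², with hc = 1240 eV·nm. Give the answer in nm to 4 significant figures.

142.5 nm

The Paschen series terminates on n_f = 3; the second line has n_i = 3+2 = 5.
ΔE = 122.4 × (1/3² − 1/5²) = 8.704 eV.
λ = 1240 / 8.704 = 142.5 nm.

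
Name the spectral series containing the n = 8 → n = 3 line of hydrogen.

Paschen

The series is set by the lower level: n_f = 3 is the Paschen series.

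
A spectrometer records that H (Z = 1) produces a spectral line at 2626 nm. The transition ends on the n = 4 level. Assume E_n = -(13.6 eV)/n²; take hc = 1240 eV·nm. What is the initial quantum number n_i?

The photon energy is ΔE = hc/λ = 1240 / 2626 = 0.4722 eV.
With Z = 1, ΔE = 13.60 × (1/n_f² − 1/n_i²), so 1/n_f² − 1/n_i² = 0.03472.
With n_f = 4: 1/n_i² = 1/16 − 0.03472 = 0.02778, so n_i ≈ 6.00.

n_i = 6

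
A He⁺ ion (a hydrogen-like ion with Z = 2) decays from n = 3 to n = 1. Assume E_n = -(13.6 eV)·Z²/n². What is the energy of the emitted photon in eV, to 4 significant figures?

48.36 eV

The Bohr energies scale as Z², so for Z = 2: E_n = −54.40/n² eV.
E_3 = −54.40/9 = −6.044 eV and E_1 = −54.40/1 = −54.40 eV.
The photon energy is |E_3 − E_1| = 48.36 eV.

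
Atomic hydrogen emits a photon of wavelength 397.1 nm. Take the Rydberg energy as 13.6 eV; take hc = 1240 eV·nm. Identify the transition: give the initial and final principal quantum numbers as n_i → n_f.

n_i = 7, n_f = 2

The photon energy is ΔE = hc/λ = 1240 / 397.1 = 3.123 eV.
With Z = 1, ΔE = 13.60 × (1/n_f² − 1/n_i²), so 1/n_f² − 1/n_i² = 0.2296.
Trying n_f = 2 gives 1/n_i² = 0.02039, i.e. n_i ≈ 7; this pair matches.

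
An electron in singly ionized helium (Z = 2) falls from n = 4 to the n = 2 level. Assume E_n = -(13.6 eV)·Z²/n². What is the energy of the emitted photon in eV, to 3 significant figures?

The Bohr energies scale as Z², so for Z = 2: E_n = −54.40/n² eV.
E_4 = −54.40/16 = −3.400 eV and E_2 = −54.40/4 = −13.60 eV.
The photon energy is |E_4 − E_2| = 10.2 eV.

10.2 eV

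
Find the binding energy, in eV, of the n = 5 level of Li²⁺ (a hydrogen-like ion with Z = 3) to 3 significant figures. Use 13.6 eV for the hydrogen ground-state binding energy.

E_n = −13.6 Z²/n² = −122.4/n² eV for Z = 3.
E_5 = −122.4/25 = −4.90 eV, so ionization (to E = 0) requires 4.90 eV.

4.90 eV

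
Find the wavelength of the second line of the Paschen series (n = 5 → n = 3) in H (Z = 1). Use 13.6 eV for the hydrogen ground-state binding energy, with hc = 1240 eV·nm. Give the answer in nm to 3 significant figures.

The Paschen series terminates on n_f = 3; the second line has n_i = 3+2 = 5.
ΔE = 13.60 × (1/3² − 1/5²) = 0.9671 eV.
λ = 1240 / 0.9671 = 1280 nm.

1280 nm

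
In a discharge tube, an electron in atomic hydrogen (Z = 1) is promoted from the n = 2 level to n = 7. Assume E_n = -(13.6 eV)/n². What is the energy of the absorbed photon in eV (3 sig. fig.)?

3.12 eV

E_7 = −13.60/49 = −0.2776 eV and E_2 = −13.60/4 = −3.400 eV.
The photon energy is |E_7 − E_2| = 3.12 eV.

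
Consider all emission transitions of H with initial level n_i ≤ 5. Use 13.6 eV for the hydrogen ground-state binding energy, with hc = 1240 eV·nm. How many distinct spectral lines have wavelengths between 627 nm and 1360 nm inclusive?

2

Enumerate all n_i → n_f pairs with 1 ≤ n_f < n_i ≤ 5 and compute λ = 1240 / [13.6·1·(1/n_f² − 1/n_i²)].
Lines falling in [627, 1360] nm: 3→2 (656.5 nm), 5→3 (1282 nm).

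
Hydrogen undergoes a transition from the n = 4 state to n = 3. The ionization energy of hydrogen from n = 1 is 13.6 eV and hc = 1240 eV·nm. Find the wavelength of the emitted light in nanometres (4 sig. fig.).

1876 nm

ΔE = 13.60 × (1/3² − 1/4²) = 13.60 × 0.04861 = 0.6611 eV.
λ = hc/ΔE = 1240 / 0.6611 = 1876 nm.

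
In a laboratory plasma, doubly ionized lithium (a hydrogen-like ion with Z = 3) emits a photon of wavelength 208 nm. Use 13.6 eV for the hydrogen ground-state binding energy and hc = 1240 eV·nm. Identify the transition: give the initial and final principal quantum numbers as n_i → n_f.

The photon energy is ΔE = hc/λ = 1240 / 208 = 5.962 eV.
With Z = 3, ΔE = 122.4 × (1/n_f² − 1/n_i²), so 1/n_f² − 1/n_i² = 0.04871.
Trying n_f = 3 gives 1/n_i² = 0.06241, i.e. n_i ≈ 4; this pair matches.

n_i = 4, n_f = 3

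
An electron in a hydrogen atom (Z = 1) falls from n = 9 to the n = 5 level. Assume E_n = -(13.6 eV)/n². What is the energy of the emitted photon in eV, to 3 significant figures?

0.376 eV

E_9 = −13.60/81 = −0.1679 eV and E_5 = −13.60/25 = −0.5440 eV.
The photon energy is |E_9 − E_5| = 0.376 eV.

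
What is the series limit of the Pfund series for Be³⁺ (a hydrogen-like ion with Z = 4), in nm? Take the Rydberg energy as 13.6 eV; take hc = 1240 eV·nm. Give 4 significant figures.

The Pfund series has lower level n_f = 5; the series limit corresponds to n_i → ∞.
ΔE_max = 13.6 × 16 / 5² = 8.704 eV.
λ_min = 1240 / 8.704 = 142.5 nm.

142.5 nm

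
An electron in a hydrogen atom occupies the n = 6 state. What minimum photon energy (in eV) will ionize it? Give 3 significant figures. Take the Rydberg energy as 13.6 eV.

E_6 = −13.60/36 = −0.378 eV, so ionization (to E = 0) requires 0.378 eV.

0.378 eV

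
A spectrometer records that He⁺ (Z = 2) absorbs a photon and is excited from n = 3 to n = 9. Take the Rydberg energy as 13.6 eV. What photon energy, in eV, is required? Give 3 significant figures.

5.37 eV

The Bohr energies scale as Z², so for Z = 2: E_n = −54.40/n² eV.
E_9 = −54.40/81 = −0.6716 eV and E_3 = −54.40/9 = −6.044 eV.
The photon energy is |E_9 − E_3| = 5.37 eV.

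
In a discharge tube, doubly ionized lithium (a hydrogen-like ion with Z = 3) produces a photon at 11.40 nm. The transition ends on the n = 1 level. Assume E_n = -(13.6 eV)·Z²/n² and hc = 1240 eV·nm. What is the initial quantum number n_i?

n_i = 3

The photon energy is ΔE = hc/λ = 1240 / 11.40 = 108.8 eV.
With Z = 3, ΔE = 122.4 × (1/n_f² − 1/n_i²), so 1/n_f² − 1/n_i² = 0.8887.
With n_f = 1: 1/n_i² = 1/1 − 0.8887 = 0.1113, so n_i ≈ 3.00.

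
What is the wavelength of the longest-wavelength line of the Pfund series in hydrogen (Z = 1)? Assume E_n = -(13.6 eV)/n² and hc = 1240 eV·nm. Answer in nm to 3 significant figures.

The Pfund series terminates on n_f = 5; the first line has n_i = 5+1 = 6.
ΔE = 13.60 × (1/5² − 1/6²) = 0.1662 eV.
λ = 1240 / 0.1662 = 7460 nm.

7460 nm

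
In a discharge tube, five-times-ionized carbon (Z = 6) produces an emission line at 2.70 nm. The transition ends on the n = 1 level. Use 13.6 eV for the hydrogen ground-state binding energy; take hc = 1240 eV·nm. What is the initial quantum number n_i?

The photon energy is ΔE = hc/λ = 1240 / 2.70 = 459.3 eV.
With Z = 6, ΔE = 489.6 × (1/n_f² − 1/n_i²), so 1/n_f² − 1/n_i² = 0.9380.
With n_f = 1: 1/n_i² = 1/1 − 0.9380 = 0.06197, so n_i ≈ 4.02.

n_i = 4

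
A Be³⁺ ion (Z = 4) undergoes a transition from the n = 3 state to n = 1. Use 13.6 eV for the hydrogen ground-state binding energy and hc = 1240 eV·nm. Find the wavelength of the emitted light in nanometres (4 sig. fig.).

6.411 nm

For Z = 4 the level energies scale as Z², so the effective Rydberg energy is 13.6 × 16 = 217.6 eV.
ΔE = 217.6 × (1/1² − 1/3²) = 217.6 × 0.8889 = 193.4 eV.
λ = hc/ΔE = 1240 / 193.4 = 6.411 nm.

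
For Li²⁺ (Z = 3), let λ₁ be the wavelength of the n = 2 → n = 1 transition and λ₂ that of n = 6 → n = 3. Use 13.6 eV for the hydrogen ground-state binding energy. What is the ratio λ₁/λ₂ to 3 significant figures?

0.111

λ ∝ 1/ΔE ∝ 1/(1/n_f² − 1/n_i²), and the Z² and hc factors cancel in the ratio.
λ₁/λ₂ = (1/3² − 1/6²)/(1/1² − 1/2²) = 0.08333/0.7500 = 0.111.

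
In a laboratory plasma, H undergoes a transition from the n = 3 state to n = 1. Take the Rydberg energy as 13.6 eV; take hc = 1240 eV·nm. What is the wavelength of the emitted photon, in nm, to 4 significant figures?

102.6 nm

ΔE = 13.60 × (1/1² − 1/3²) = 13.60 × 0.8889 = 12.09 eV.
λ = hc/ΔE = 1240 / 12.09 = 102.6 nm.
This line belongs to the Lyman series.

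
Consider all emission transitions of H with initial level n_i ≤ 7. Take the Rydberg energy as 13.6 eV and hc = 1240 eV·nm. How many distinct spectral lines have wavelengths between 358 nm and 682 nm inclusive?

Enumerate all n_i → n_f pairs with 1 ≤ n_f < n_i ≤ 7 and compute λ = 1240 / [13.6·1·(1/n_f² − 1/n_i²)].
Lines falling in [358, 682] nm: 7→2 (397.1 nm), 6→2 (410.3 nm), 5→2 (434.2 nm), 4→2 (486.3 nm), 3→2 (656.5 nm).

5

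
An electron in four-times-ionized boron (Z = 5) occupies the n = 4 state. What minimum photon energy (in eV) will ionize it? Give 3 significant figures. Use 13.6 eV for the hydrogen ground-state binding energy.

21.3 eV

E_n = −13.6 Z²/n² = −340.0/n² eV for Z = 5.
E_4 = −340.0/16 = −21.3 eV, so ionization (to E = 0) requires 21.3 eV.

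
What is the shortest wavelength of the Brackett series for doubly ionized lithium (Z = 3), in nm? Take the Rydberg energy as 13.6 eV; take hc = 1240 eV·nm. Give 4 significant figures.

162.1 nm

The Brackett series has lower level n_f = 4; the series limit corresponds to n_i → ∞.
ΔE_max = 13.6 × 9 / 4² = 7.650 eV.
λ_min = 1240 / 7.650 = 162.1 nm.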